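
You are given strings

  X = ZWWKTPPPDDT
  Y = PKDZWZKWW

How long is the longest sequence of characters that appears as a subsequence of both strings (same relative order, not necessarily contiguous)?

3

Let dp[i][j] be the LCS length of the first i characters of X and the first j characters of Y. dp[i][j] = dp[i-1][j-1]+1 when the i-th and j-th characters match, else max(dp[i-1][j], dp[i][j-1]).
    ·  P  K  D  Z  W  Z  K  W  W
 ·  0  0  0  0  0  0  0  0  0  0
 Z  0  0  0  0  1  1  1  1  1  1
 W  0  0  0  0  1  2  2  2  2  2
 W  0  0  0  0  1  2  2  2  3  3
 K  0  0  1  1  1  2  2  3  3  3
 T  0  0  1  1  1  2  2  3  3  3
 P  0  1  1  1  1  2  2  3  3  3
 P  0  1  1  1  1  2  2  3  3  3
 P  0  1  1  1  1  2  2  3  3  3
 D  0  1  1  2  2  2  2  3  3  3
 D  0  1  1  2  2  2  2  3  3  3
 T  0  1  1  2  2  2  2  3  3  3
dp[11][9] = 3. One LCS (by backtracking along matches): ZWW.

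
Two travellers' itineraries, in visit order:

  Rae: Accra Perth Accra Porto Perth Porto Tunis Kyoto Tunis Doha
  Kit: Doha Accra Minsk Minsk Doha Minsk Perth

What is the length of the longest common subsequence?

Taking Accra [1,2] → Perth [5,7] gives a common subsequence of length 2. The LCS DP gives dp[10][7] = 2, so this is optimal.

2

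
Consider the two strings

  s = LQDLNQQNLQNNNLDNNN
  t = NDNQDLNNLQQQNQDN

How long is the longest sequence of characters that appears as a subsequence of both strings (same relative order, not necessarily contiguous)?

Match Q at s[2]=t[4], D at s[3]=t[5], L at s[4]=t[6], N at s[5]=t[8], Q at s[6]=t[11], Q at s[7]=t[12], N at s[8]=t[13], Q at s[10]=t[14], D at s[15]=t[15], N at s[18]=t[16] — 10 characters in the same relative order in both, and the DP table's final entry dp[18][16] is also 10, so no common subsequence is longer.

10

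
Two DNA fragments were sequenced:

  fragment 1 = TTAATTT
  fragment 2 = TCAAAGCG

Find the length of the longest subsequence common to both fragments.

3

Let dp[i][j] be the LCS length of the first i bases of fragment 1 and the first j bases of fragment 2. dp[i][j] = dp[i-1][j-1]+1 when the i-th and j-th bases match, else max(dp[i-1][j], dp[i][j-1]).
    ·  T  C  A  A  A  G  C  G
 ·  0  0  0  0  0  0  0  0  0
 T  0  1  1  1  1  1  1  1  1
 T  0  1  1  1  1  1  1  1  1
 A  0  1  1  2  2  2  2  2  2
 A  0  1  1  2  3  3  3  3  3
 T  0  1  1  2  3  3  3  3  3
 T  0  1  1  2  3  3  3  3  3
 T  0  1  1  2  3  3  3  3  3
dp[7][8] = 3. One LCS (by backtracking along matches): TAA.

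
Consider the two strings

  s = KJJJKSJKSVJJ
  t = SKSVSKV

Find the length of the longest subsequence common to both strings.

4

One common subsequence of length 4: K (s #1, t #2) → S (s #6, t #5) → K (s #8, t #6) → V (s #10, t #7), and the DP table's final entry dp[12][7] is also 4, so no common subsequence is longer.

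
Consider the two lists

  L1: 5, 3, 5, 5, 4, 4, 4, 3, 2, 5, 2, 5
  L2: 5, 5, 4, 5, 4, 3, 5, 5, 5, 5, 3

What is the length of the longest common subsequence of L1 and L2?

Match 5 [1,1], then 5 [3,2], then 5 [4,4], then 4 [7,5], then 3 [8,6], then 5 [10,9], then 5 [12,10] — 7 values in the same relative order in both. Since dp[12][11] = 7, nothing longer is possible.

7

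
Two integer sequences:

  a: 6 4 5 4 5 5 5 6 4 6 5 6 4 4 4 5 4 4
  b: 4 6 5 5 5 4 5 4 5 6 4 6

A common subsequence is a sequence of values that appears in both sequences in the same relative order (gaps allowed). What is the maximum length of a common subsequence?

Pick 6 at a[1]=b[2] → 5 at a[3]=b[3] → 5 at a[5]=b[4] → 5 at a[6]=b[5] → 5 at a[7]=b[7] → 4 at a[9]=b[8] → 5 at a[11]=b[9] → 6 at a[12]=b[10] → 4 at a[13]=b[11]; all 9 values appear in both, in order. The LCS DP gives dp[18][12] = 9, so this is optimal.

9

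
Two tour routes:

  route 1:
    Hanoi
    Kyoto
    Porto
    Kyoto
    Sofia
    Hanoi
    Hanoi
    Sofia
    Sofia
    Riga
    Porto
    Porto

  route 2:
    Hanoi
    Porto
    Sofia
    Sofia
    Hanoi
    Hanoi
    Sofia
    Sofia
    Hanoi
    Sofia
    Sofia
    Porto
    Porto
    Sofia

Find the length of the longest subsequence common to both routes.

9

Pick Hanoi (route 1 #1, route 2 #1), then Porto (route 1 #3, route 2 #2), then Sofia (route 1 #5, route 2 #4), then Hanoi (route 1 #6, route 2 #6), then Hanoi (route 1 #7, route 2 #9), then Sofia (route 1 #8, route 2 #10), then Sofia (route 1 #9, route 2 #11), then Porto (route 1 #11, route 2 #12), then Porto (route 1 #12, route 2 #13); all 9 stops appear in both, in order. The LCS DP gives dp[12][14] = 9, so this is optimal.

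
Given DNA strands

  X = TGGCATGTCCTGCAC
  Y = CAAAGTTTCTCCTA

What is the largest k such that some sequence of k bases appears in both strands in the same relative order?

8

One common subsequence of length 8: C at X[4]=Y[1] → A at X[5]=Y[4] → T at X[6]=Y[8] → T at X[8]=Y[10] → C at X[9]=Y[11] → C at X[10]=Y[12] → T at X[11]=Y[13] → A at X[14]=Y[14]. Since dp[15][14] = 8, nothing longer is possible.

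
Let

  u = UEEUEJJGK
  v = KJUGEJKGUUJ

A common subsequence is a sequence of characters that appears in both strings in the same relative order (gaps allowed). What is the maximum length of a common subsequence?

Taking U (u #1, v #3), then E (u #2, v #5), then U (u #4, v #10), then J (u #7, v #11) gives a common subsequence of length 4. The LCS DP gives dp[9][11] = 4, so this is optimal.

4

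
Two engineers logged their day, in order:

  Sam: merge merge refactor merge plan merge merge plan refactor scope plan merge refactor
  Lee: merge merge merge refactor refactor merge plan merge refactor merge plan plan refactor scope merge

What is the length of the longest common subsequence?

One common subsequence of length 11: merge (Sam #1, Lee #2) → merge (Sam #2, Lee #3) → refactor (Sam #3, Lee #5) → merge (Sam #4, Lee #6) → plan (Sam #5, Lee #7) → merge (Sam #6, Lee #8) → merge (Sam #7, Lee #10) → plan (Sam #8, Lee #12) → refactor (Sam #9, Lee #13) → scope (Sam #10, Lee #14) → merge (Sam #12, Lee #15), and the DP table's final entry dp[13][15] is also 11, so no common subsequence is longer.

11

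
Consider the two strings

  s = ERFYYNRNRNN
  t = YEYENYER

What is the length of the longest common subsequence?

Let dp[i][j] be the LCS length of the first i characters of s and the first j characters of t. dp[i][j] = dp[i-1][j-1]+1 when the i-th and j-th characters match, else max(dp[i-1][j], dp[i][j-1]).
    ·  Y  E  Y  E  N  Y  E  R
 ·  0  0  0  0  0  0  0  0  0
 E  0  0  1  1  1  1  1  1  1
 R  0  0  1  1  1  1  1  1  2
 F  0  0  1  1  1  1  1  1  2
 Y  0  1  1  2  2  2  2  2  2
 Y  0  1  1  2  2  2  3  3  3
 N  0  1  1  2  2  3  3  3  3
 R  0  1  1  2  2  3  3  3  4
 N  0  1  1  2  2  3  3  3  4
 R  0  1  1  2  2  3  3  3  4
 N  0  1  1  2  2  3  3  3  4
 N  0  1  1  2  2  3  3  3  4
dp[11][8] = 4. One LCS (by backtracking along matches): EYYR.

4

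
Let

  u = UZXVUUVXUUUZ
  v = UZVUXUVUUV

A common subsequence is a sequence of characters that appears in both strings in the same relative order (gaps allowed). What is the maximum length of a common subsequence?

Taking U (u #1, v #1); then Z (u #2, v #2); then V (u #4, v #3); then U (u #5, v #4); then U (u #6, v #6); then V (u #7, v #7); then U (u #9, v #8); then U (u #10, v #9) gives a common subsequence of length 8. Since dp[12][10] = 8, nothing longer is possible.

8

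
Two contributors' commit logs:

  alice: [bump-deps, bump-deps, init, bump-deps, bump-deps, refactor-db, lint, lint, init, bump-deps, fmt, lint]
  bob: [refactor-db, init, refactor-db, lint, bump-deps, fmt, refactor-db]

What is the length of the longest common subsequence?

5

Taking init (alice #3, bob #2), refactor-db (alice #6, bob #3), lint (alice #8, bob #4), bump-deps (alice #10, bob #5), fmt (alice #11, bob #6) gives a common subsequence of length 5. The LCS DP gives dp[12][7] = 5, so this is optimal.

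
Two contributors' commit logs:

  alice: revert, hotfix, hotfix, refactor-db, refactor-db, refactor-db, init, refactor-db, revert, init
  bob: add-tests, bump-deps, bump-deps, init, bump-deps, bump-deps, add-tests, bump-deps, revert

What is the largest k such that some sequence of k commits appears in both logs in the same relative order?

Match init at alice[7]=bob[4], revert at alice[9]=bob[9] — 2 commits in the same relative order in both. dp[10][9] = 2 confirms this is the maximum.

2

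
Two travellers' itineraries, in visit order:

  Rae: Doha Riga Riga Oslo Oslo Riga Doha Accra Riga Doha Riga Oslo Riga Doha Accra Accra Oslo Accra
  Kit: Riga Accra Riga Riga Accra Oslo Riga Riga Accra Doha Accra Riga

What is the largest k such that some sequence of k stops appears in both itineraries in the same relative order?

Match Riga [2,1]; then Riga [3,3]; then Riga [6,4]; then Accra [8,5]; then Riga [9,7]; then Riga [11,8]; then Doha [14,10]; then Accra [15,11] — 8 stops in the same relative order in both, and the DP table's final entry dp[18][12] is also 8, so no common subsequence is longer.

8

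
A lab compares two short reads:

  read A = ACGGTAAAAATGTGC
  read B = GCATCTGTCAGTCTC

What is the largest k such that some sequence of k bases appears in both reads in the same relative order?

One common subsequence of length 8: A [1,3] → C [2,5] → G [4,7] → T [5,8] → A [6,10] → T [11,12] → T [13,14] → C [15,15]. The LCS DP gives dp[15][15] = 8, so this is optimal.

8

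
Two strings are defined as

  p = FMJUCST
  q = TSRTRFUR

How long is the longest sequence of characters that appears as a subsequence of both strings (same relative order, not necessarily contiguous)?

2

One common subsequence of length 2: F [1,6]; then U [4,7]. Since dp[7][8] = 2, nothing longer is possible.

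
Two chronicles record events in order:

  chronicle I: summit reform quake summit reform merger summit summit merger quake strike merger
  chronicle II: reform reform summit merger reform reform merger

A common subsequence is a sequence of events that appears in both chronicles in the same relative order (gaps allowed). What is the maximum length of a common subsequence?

Match reform (chronicle I #2, chronicle II #1); then reform (chronicle I #5, chronicle II #2); then summit (chronicle I #8, chronicle II #3); then merger (chronicle I #9, chronicle II #4); then merger (chronicle I #12, chronicle II #7) — 5 events in the same relative order in both. Since dp[12][7] = 5, nothing longer is possible.

5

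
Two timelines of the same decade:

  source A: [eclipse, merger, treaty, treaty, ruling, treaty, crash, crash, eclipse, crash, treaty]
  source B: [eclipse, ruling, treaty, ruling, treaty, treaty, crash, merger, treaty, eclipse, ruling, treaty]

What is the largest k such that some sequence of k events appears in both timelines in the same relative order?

Taking eclipse (source A #1, source B #1), then treaty (source A #3, source B #3), then treaty (source A #4, source B #5), then treaty (source A #6, source B #6), then crash (source A #7, source B #7), then eclipse (source A #9, source B #10), then treaty (source A #11, source B #12) gives a common subsequence of length 7, and the DP table's final entry dp[11][12] is also 7, so no common subsequence is longer.

7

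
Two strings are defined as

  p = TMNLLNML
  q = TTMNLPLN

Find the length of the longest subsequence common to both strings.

Match T at p[1]=q[2], then M at p[2]=q[3], then N at p[3]=q[4], then L at p[4]=q[5], then L at p[5]=q[7], then N at p[6]=q[8] — 6 characters in the same relative order in both. The LCS DP gives dp[8][8] = 6, so this is optimal.

6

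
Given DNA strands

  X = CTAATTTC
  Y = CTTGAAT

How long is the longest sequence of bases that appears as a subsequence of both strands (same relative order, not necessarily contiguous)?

Let dp[i][j] be the LCS length of the first i bases of X and the first j bases of Y. dp[i][j] = dp[i-1][j-1]+1 when the i-th and j-th bases match, else max(dp[i-1][j], dp[i][j-1]).
    ·  C  T  T  G  A  A  T
 ·  0  0  0  0  0  0  0  0
 C  0  1  1  1  1  1  1  1
 T  0  1  2  2  2  2  2  2
 A  0  1  2  2  2  3  3  3
 A  0  1  2  2  2  3  4  4
 T  0  1  2  3  3  3  4  5
 T  0  1  2  3  3  3  4  5
 T  0  1  2  3  3  3  4  5
 C  0  1  2  3  3  3  4  5
dp[8][7] = 5. One LCS (by backtracking along matches): CTAAT.

5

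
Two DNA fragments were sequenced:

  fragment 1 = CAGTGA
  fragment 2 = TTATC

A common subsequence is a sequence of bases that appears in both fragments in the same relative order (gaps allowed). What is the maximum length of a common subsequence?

2

Taking A (fragment 1 #2, fragment 2 #3), T (fragment 1 #4, fragment 2 #4) gives a common subsequence of length 2, and the DP table's final entry dp[6][5] is also 2, so no common subsequence is longer.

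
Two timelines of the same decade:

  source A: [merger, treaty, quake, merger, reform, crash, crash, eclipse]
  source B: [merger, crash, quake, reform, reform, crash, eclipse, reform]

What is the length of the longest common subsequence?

Match merger (source A #1, source B #1), quake (source A #3, source B #3), reform (source A #5, source B #5), crash (source A #7, source B #6), eclipse (source A #8, source B #7) — 5 events in the same relative order in both. dp[8][8] = 5 confirms this is the maximum.

5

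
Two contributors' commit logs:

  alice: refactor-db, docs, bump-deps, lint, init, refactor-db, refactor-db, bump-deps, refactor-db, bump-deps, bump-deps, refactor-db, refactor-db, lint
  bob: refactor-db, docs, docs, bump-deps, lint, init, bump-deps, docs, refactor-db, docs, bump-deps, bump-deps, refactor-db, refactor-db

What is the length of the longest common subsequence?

Pick refactor-db (alice #1, bob #1) → docs (alice #2, bob #3) → bump-deps (alice #3, bob #4) → lint (alice #4, bob #5) → init (alice #5, bob #6) → bump-deps (alice #8, bob #7) → refactor-db (alice #9, bob #9) → bump-deps (alice #10, bob #11) → bump-deps (alice #11, bob #12) → refactor-db (alice #12, bob #13) → refactor-db (alice #13, bob #14); all 11 commits appear in both, in order. Since dp[14][14] = 11, nothing longer is possible.

11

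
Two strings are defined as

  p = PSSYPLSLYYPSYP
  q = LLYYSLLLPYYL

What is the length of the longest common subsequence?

One common subsequence of length 6: L at p[6]=q[1], L at p[8]=q[2], Y at p[9]=q[3], Y at p[10]=q[4], P at p[11]=q[9], Y at p[13]=q[11], and the DP table's final entry dp[14][12] is also 6, so no common subsequence is longer.

6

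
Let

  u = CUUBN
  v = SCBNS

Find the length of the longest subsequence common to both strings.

Let dp[i][j] be the LCS length of the first i characters of u and the first j characters of v. dp[i][j] = dp[i-1][j-1]+1 when the i-th and j-th characters match, else max(dp[i-1][j], dp[i][j-1]).
    ·  S  C  B  N  S
 ·  0  0  0  0  0  0
 C  0  0  1  1  1  1
 U  0  0  1  1  1  1
 U  0  0  1  1  1  1
 B  0  0  1  2  2  2
 N  0  0  1  2  3  3
dp[5][5] = 3. One LCS (by backtracking along matches): CBN.

3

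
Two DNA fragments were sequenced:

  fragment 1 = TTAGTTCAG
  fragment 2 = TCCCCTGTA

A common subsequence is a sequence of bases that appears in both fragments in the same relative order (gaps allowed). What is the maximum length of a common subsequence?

Let dp[i][j] be the LCS length of the first i bases of fragment 1 and the first j bases of fragment 2. dp[i][j] = dp[i-1][j-1]+1 when the i-th and j-th bases match, else max(dp[i-1][j], dp[i][j-1]).
    ·  T  C  C  C  C  T  G  T  A
 ·  0  0  0  0  0  0  0  0  0  0
 T  0  1  1  1  1  1  1  1  1  1
 T  0  1  1  1  1  1  2  2  2  2
 A  0  1  1  1  1  1  2  2  2  3
 G  0  1  1  1  1  1  2  3  3  3
 T  0  1  1  1  1  1  2  3  4  4
 T  0  1  1  1  1  1  2  3  4  4
 C  0  1  2  2  2  2  2  3  4  4
 A  0  1  2  2  2  2  2  3  4  5
 G  0  1  2  2  2  2  2  3  4  5
dp[9][9] = 5. One LCS (by backtracking along matches): TTGTA.

5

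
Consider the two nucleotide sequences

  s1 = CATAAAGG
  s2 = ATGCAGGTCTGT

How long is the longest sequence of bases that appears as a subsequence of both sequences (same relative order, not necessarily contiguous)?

5

Match A (s1 #2, s2 #1), then T (s1 #3, s2 #2), then A (s1 #4, s2 #5), then G (s1 #7, s2 #7), then G (s1 #8, s2 #11) — 5 bases in the same relative order in both. dp[8][12] = 5 confirms this is the maximum.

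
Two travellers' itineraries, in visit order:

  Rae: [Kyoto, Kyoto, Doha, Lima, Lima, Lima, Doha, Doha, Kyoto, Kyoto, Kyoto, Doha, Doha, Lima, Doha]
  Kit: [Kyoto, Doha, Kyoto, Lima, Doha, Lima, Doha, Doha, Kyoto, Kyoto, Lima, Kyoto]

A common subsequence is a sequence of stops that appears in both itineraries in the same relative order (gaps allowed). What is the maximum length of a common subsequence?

Taking Kyoto [1,1]; then Kyoto [2,3]; then Doha [3,5]; then Lima [6,6]; then Doha [7,7]; then Doha [8,8]; then Kyoto [9,9]; then Kyoto [10,10]; then Kyoto [11,12] gives a common subsequence of length 9, and the DP table's final entry dp[15][12] is also 9, so no common subsequence is longer.

9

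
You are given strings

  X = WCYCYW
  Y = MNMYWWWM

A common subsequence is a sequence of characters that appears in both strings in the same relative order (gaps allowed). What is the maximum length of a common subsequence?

2

Let dp[i][j] be the LCS length of the first i characters of X and the first j characters of Y. dp[i][j] = dp[i-1][j-1]+1 when the i-th and j-th characters match, else max(dp[i-1][j], dp[i][j-1]).
    ·  M  N  M  Y  W  W  W  M
 ·  0  0  0  0  0  0  0  0  0
 W  0  0  0  0  0  1  1  1  1
 C  0  0  0  0  0  1  1  1  1
 Y  0  0  0  0  1  1  1  1  1
 C  0  0  0  0  1  1  1  1  1
 Y  0  0  0  0  1  1  1  1  1
 W  0  0  0  0  1  2  2  2  2
dp[6][8] = 2. One LCS (by backtracking along matches): WW.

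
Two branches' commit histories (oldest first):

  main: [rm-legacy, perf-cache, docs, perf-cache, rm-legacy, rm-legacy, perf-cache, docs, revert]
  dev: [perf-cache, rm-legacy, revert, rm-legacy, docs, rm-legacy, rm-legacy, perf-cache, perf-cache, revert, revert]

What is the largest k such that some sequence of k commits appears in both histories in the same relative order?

6

Taking rm-legacy (main #1, dev #4), docs (main #3, dev #5), rm-legacy (main #5, dev #6), rm-legacy (main #6, dev #7), perf-cache (main #7, dev #9), revert (main #9, dev #11) gives a common subsequence of length 6. Since dp[9][11] = 6, nothing longer is possible.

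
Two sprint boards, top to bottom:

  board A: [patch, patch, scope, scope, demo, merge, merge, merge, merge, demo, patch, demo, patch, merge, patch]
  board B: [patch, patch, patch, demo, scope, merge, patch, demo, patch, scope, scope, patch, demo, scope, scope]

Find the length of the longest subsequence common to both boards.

8

One common subsequence of length 8: patch (board A #1, board B #2) → patch (board A #2, board B #3) → scope (board A #4, board B #5) → merge (board A #9, board B #6) → patch (board A #11, board B #7) → demo (board A #12, board B #8) → patch (board A #13, board B #9) → patch (board A #15, board B #12). The LCS DP gives dp[15][15] = 8, so this is optimal.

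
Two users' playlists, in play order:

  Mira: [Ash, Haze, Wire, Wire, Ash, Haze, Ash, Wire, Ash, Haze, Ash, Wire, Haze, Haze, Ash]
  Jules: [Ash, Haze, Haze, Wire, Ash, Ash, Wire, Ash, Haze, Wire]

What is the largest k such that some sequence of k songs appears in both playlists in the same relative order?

Pick Ash (Mira #1, Jules #1), then Haze (Mira #2, Jules #3), then Wire (Mira #4, Jules #4), then Ash (Mira #5, Jules #5), then Ash (Mira #7, Jules #6), then Wire (Mira #8, Jules #7), then Ash (Mira #9, Jules #8), then Haze (Mira #10, Jules #9), then Wire (Mira #12, Jules #10); all 9 songs appear in both, in order. Since dp[15][10] = 9, nothing longer is possible.

9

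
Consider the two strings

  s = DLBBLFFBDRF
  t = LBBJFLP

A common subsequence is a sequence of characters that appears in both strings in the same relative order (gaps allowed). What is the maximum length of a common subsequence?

4

Let dp[i][j] be the LCS length of the first i characters of s and the first j characters of t. dp[i][j] = dp[i-1][j-1]+1 when the i-th and j-th characters match, else max(dp[i-1][j], dp[i][j-1]).
    ·  L  B  B  J  F  L  P
 ·  0  0  0  0  0  0  0  0
 D  0  0  0  0  0  0  0  0
 L  0  1  1  1  1  1  1  1
 B  0  1  2  2  2  2  2  2
 B  0  1  2  3  3  3  3  3
 L  0  1  2  3  3  3  4  4
 F  0  1  2  3  3  4  4  4
 F  0  1  2  3  3  4  4  4
 B  0  1  2  3  3  4  4  4
 D  0  1  2  3  3  4  4  4
 R  0  1  2  3  3  4  4  4
 F  0  1  2  3  3  4  4  4
dp[11][7] = 4. One LCS (by backtracking along matches): LBBL.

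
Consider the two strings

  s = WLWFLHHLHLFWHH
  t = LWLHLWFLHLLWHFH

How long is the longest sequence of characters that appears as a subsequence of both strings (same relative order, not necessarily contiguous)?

Pick W [1,2], then L [2,5], then W [3,6], then F [4,7], then L [5,8], then H [7,9], then L [8,10], then L [10,11], then W [12,12], then H [13,13], then H [14,15]; all 11 characters appear in both, in order. The LCS DP gives dp[14][15] = 11, so this is optimal.

11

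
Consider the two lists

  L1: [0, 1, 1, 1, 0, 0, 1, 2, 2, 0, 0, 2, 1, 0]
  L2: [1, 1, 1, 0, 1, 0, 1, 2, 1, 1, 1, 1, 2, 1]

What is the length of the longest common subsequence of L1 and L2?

Match 1 (L1 #2, L2 #1) → 1 (L1 #3, L2 #2) → 1 (L1 #4, L2 #3) → 0 (L1 #5, L2 #4) → 0 (L1 #6, L2 #6) → 1 (L1 #7, L2 #7) → 2 (L1 #8, L2 #8) → 2 (L1 #12, L2 #13) → 1 (L1 #13, L2 #14) — 9 values in the same relative order in both. The LCS DP gives dp[14][14] = 9, so this is optimal.

9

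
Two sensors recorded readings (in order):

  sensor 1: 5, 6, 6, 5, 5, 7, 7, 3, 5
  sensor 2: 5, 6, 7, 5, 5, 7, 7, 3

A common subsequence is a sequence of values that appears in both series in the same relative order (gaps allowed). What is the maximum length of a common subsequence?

Let dp[i][j] be the LCS length of the first i values of sensor 1 and the first j values of sensor 2. dp[i][j] = dp[i-1][j-1]+1 when the i-th and j-th values match, else max(dp[i-1][j], dp[i][j-1]).
    ·  5  6  7  5  5  7  7  3
 ·  0  0  0  0  0  0  0  0  0
 5  0  1  1  1  1  1  1  1  1
 6  0  1  2  2  2  2  2  2  2
 6  0  1  2  2  2  2  2  2  2
 5  0  1  2  2  3  3  3  3  3
 5  0  1  2  2  3  4  4  4  4
 7  0  1  2  3  3  4  5  5  5
 7  0  1  2  3  3  4  5  6  6
 3  0  1  2  3  3  4  5  6  7
 5  0  1  2  3  4  4  5  6  7
dp[9][8] = 7. One LCS (by backtracking along matches): 5, 6, 5, 5, 7, 7, 3.

7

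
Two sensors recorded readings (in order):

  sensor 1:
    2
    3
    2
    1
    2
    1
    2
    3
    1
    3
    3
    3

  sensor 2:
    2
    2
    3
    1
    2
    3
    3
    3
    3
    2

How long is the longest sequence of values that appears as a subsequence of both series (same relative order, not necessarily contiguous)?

Pick 2 at sensor 1[1]=sensor 2[2], 3 at sensor 1[2]=sensor 2[3], 1 at sensor 1[6]=sensor 2[4], 2 at sensor 1[7]=sensor 2[5], 3 at sensor 1[8]=sensor 2[6], 3 at sensor 1[10]=sensor 2[7], 3 at sensor 1[11]=sensor 2[8], 3 at sensor 1[12]=sensor 2[9]; all 8 values appear in both, in order. The LCS DP gives dp[12][10] = 8, so this is optimal.

8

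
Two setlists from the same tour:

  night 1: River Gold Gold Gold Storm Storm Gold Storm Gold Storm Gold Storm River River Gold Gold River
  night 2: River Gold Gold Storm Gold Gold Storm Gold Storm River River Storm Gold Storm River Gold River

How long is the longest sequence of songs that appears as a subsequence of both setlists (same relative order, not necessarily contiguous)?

14

Pick River at night 1[1]=night 2[1]; then Gold at night 1[3]=night 2[2]; then Gold at night 1[4]=night 2[3]; then Storm at night 1[6]=night 2[4]; then Gold at night 1[7]=night 2[5]; then Gold at night 1[9]=night 2[6]; then Storm at night 1[10]=night 2[7]; then Gold at night 1[11]=night 2[8]; then Storm at night 1[12]=night 2[9]; then River at night 1[13]=night 2[10]; then River at night 1[14]=night 2[11]; then Gold at night 1[15]=night 2[13]; then Gold at night 1[16]=night 2[16]; then River at night 1[17]=night 2[17]; all 14 songs appear in both, in order, and the DP table's final entry dp[17][17] is also 14, so no common subsequence is longer.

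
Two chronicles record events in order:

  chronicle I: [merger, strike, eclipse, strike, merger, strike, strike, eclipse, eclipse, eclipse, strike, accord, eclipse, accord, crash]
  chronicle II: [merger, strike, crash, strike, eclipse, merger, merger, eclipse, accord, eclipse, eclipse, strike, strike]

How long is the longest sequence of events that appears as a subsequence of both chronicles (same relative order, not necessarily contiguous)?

8

One common subsequence of length 8: merger at chronicle I[1]=chronicle II[1] → strike at chronicle I[2]=chronicle II[4] → eclipse at chronicle I[3]=chronicle II[5] → merger at chronicle I[5]=chronicle II[7] → eclipse at chronicle I[8]=chronicle II[8] → eclipse at chronicle I[9]=chronicle II[10] → eclipse at chronicle I[10]=chronicle II[11] → strike at chronicle I[11]=chronicle II[13]. Since dp[15][13] = 8, nothing longer is possible.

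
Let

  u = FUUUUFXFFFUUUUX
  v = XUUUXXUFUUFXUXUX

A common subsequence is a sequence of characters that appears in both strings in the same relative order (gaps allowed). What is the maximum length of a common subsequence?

Pick U at u[2]=v[2] → U at u[3]=v[3] → U at u[4]=v[4] → U at u[5]=v[7] → F at u[10]=v[8] → U at u[11]=v[9] → U at u[12]=v[10] → U at u[13]=v[13] → U at u[14]=v[15] → X at u[15]=v[16]; all 10 characters appear in both, in order. dp[15][16] = 10 confirms this is the maximum.

10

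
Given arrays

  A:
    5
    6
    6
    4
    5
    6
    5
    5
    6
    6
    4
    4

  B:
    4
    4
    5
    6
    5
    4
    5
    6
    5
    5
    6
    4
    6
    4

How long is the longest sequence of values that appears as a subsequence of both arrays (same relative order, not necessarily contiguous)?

One common subsequence of length 10: 5 (A #1, B #3), then 6 (A #2, B #4), then 4 (A #4, B #6), then 5 (A #5, B #7), then 6 (A #6, B #8), then 5 (A #7, B #9), then 5 (A #8, B #10), then 6 (A #9, B #11), then 6 (A #10, B #13), then 4 (A #12, B #14). Since dp[12][14] = 10, nothing longer is possible.

10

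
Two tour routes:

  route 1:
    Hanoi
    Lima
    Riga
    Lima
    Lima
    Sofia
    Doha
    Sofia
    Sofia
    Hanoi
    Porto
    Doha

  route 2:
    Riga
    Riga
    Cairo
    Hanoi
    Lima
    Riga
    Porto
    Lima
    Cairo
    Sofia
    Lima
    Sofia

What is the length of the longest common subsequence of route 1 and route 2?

6

Match Hanoi [1,4]; then Lima [2,5]; then Riga [3,6]; then Lima [4,8]; then Lima [5,11]; then Sofia [9,12] — 6 stops in the same relative order in both. dp[12][12] = 6 confirms this is the maximum.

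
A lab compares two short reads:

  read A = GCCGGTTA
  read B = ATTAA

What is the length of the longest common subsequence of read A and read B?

Match T at read A[6]=read B[2], then T at read A[7]=read B[3], then A at read A[8]=read B[5] — 3 bases in the same relative order in both. Since dp[8][5] = 3, nothing longer is possible.

3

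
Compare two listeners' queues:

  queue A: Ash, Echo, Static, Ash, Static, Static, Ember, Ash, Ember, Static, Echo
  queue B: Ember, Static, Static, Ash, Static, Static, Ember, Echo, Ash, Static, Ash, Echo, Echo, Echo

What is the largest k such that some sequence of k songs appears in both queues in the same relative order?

8

Match Static [3,3], Ash [4,4], Static [5,5], Static [6,6], Ember [7,7], Ash [8,9], Static [10,10], Echo [11,14] — 8 songs in the same relative order in both, and the DP table's final entry dp[11][14] is also 8, so no common subsequence is longer.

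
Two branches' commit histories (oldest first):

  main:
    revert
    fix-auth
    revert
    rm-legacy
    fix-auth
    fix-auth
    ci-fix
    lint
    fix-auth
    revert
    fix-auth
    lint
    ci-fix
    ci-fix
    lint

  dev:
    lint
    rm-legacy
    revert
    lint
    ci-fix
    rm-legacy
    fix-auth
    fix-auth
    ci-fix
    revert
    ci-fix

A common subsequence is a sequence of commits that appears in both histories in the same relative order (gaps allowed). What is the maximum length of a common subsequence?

7

Taking revert [1,3]; then rm-legacy [4,6]; then fix-auth [5,7]; then fix-auth [6,8]; then ci-fix [7,9]; then revert [10,10]; then ci-fix [14,11] gives a common subsequence of length 7, and the DP table's final entry dp[15][11] is also 7, so no common subsequence is longer.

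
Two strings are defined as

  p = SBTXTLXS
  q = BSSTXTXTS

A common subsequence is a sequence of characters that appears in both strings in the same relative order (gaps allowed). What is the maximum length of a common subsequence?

6

Match S [1,3]; then T [3,4]; then X [4,5]; then T [5,6]; then X [7,7]; then S [8,9] — 6 characters in the same relative order in both, and the DP table's final entry dp[8][9] is also 6, so no common subsequence is longer.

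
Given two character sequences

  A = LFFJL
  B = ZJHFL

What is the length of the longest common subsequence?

One common subsequence of length 2: F at A[3]=B[4]; then L at A[5]=B[5]. The LCS DP gives dp[5][5] = 2, so this is optimal.

2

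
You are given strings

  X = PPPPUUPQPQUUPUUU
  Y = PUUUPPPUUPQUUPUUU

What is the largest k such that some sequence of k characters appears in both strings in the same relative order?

14

One common subsequence of length 14: P at X[1]=Y[1] → P at X[2]=Y[5] → P at X[3]=Y[6] → P at X[4]=Y[7] → U at X[5]=Y[8] → U at X[6]=Y[9] → P at X[9]=Y[10] → Q at X[10]=Y[11] → U at X[11]=Y[12] → U at X[12]=Y[13] → P at X[13]=Y[14] → U at X[14]=Y[15] → U at X[15]=Y[16] → U at X[16]=Y[17], and the DP table's final entry dp[16][17] is also 14, so no common subsequence is longer.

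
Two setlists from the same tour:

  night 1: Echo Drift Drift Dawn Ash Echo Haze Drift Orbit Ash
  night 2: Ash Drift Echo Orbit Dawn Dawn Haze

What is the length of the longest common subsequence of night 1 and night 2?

3

Taking Echo (night 1 #1, night 2 #3); then Dawn (night 1 #4, night 2 #6); then Haze (night 1 #7, night 2 #7) gives a common subsequence of length 3. Since dp[10][7] = 3, nothing longer is possible.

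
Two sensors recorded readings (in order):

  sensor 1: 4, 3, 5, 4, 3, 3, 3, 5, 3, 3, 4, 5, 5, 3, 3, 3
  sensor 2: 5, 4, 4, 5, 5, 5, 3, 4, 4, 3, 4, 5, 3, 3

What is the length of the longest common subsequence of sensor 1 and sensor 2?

9

Taking 4 [1,3], 5 [3,5], 5 [8,6], 3 [9,7], 3 [10,10], 4 [11,11], 5 [13,12], 3 [15,13], 3 [16,14] gives a common subsequence of length 9, and the DP table's final entry dp[16][14] is also 9, so no common subsequence is longer.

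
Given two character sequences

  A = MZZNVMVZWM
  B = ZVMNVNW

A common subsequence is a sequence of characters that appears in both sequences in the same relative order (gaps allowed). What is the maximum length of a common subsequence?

Let dp[i][j] be the LCS length of the first i characters of A and the first j characters of B. dp[i][j] = dp[i-1][j-1]+1 when the i-th and j-th characters match, else max(dp[i-1][j], dp[i][j-1]).
    ·  Z  V  M  N  V  N  W
 ·  0  0  0  0  0  0  0  0
 M  0  0  0  1  1  1  1  1
 Z  0  1  1  1  1  1  1  1
 Z  0  1  1  1  1  1  1  1
 N  0  1  1  1  2  2  2  2
 V  0  1  2  2  2  3  3  3
 M  0  1  2  3  3  3  3  3
 V  0  1  2  3  3  4  4  4
 Z  0  1  2  3  3  4  4  4
 W  0  1  2  3  3  4  4  5
 M  0  1  2  3  3  4  4  5
dp[10][7] = 5. One LCS (by backtracking along matches): ZVMVW.

5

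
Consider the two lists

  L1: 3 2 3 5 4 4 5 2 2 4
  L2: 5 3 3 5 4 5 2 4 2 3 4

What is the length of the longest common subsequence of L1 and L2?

8

Let dp[i][j] be the LCS length of the first i values of L1 and the first j values of L2. dp[i][j] = dp[i-1][j-1]+1 when the i-th and j-th values match, else max(dp[i-1][j], dp[i][j-1]).
    ·  5  3  3  5  4  5  2  4  2  3  4
 ·  0  0  0  0  0  0  0  0  0  0  0  0
 3  0  0  1  1  1  1  1  1  1  1  1  1
 2  0  0  1  1  1  1  1  2  2  2  2  2
 3  0  0  1  2  2  2  2  2  2  2  3  3
 5  0  1  1  2  3  3  3  3  3  3  3  3
 4  0  1  1  2  3  4  4  4  4  4  4  4
 4  0  1  1  2  3  4  4  4  5  5  5  5
 5  0  1  1  2  3  4  5  5  5  5  5  5
 2  0  1  1  2  3  4  5  6  6  6  6  6
 2  0  1  1  2  3  4  5  6  6  7  7  7
 4  0  1  1  2  3  4  5  6  7  7  7  8
dp[10][11] = 8. One LCS (by backtracking along matches): 3, 3, 5, 4, 5, 2, 2, 4.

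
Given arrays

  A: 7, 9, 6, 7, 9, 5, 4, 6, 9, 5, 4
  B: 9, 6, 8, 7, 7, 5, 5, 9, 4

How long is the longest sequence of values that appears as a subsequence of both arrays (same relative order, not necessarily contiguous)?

One common subsequence of length 6: 9 (A #2, B #1); then 6 (A #3, B #2); then 7 (A #4, B #5); then 5 (A #6, B #7); then 9 (A #9, B #8); then 4 (A #11, B #9), and the DP table's final entry dp[11][9] is also 6, so no common subsequence is longer.

6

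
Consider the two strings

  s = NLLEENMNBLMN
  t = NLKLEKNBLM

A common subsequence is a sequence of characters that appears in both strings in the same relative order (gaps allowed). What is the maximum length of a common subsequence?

8

One common subsequence of length 8: N [1,1]; then L [2,2]; then L [3,4]; then E [4,5]; then N [8,7]; then B [9,8]; then L [10,9]; then M [11,10]. Since dp[12][10] = 8, nothing longer is possible.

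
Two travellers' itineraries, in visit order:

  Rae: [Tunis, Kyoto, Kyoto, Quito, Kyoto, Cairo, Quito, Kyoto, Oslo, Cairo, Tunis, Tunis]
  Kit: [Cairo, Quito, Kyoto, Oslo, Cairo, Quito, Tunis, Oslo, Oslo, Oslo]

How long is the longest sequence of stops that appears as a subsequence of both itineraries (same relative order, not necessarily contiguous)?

6

Taking Cairo (Rae #6, Kit #1) → Quito (Rae #7, Kit #2) → Kyoto (Rae #8, Kit #3) → Oslo (Rae #9, Kit #4) → Cairo (Rae #10, Kit #5) → Tunis (Rae #11, Kit #7) gives a common subsequence of length 6. The LCS DP gives dp[12][10] = 6, so this is optimal.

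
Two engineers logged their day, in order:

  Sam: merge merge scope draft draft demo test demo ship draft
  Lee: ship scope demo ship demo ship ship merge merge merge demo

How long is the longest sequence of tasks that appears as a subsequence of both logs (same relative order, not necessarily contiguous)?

Taking scope [3,2] → demo [6,3] → demo [8,5] → ship [9,7] gives a common subsequence of length 4. Since dp[10][11] = 4, nothing longer is possible.

4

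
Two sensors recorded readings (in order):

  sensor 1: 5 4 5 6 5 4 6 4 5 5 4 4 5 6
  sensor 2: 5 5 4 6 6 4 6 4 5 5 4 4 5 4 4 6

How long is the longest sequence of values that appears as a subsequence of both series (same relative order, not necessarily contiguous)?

Taking 5 [1,2], 4 [2,3], 6 [4,5], 4 [6,6], 6 [7,7], 4 [8,8], 5 [9,9], 5 [10,10], 4 [11,11], 4 [12,12], 5 [13,13], 6 [14,16] gives a common subsequence of length 12, and the DP table's final entry dp[14][16] is also 12, so no common subsequence is longer.

12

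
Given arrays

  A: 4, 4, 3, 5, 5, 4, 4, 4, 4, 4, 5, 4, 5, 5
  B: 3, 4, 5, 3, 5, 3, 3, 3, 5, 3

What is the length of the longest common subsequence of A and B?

Let dp[i][j] be the LCS length of the first i values of A and the first j values of B. dp[i][j] = dp[i-1][j-1]+1 when the i-th and j-th values match, else max(dp[i-1][j], dp[i][j-1]).
    ·  3  4  5  3  5  3  3  3  5  3
 ·  0  0  0  0  0  0  0  0  0  0  0
 4  0  0  1  1  1  1  1  1  1  1  1
 4  0  0  1  1  1  1  1  1  1  1  1
 3  0  1  1  1  2  2  2  2  2  2  2
 5  0  1  1  2  2  3  3  3  3  3  3
 5  0  1  1  2  2  3  3  3  3  4  4
 4  0  1  2  2  2  3  3  3  3  4  4
 4  0  1  2  2  2  3  3  3  3  4  4
 4  0  1  2  2  2  3  3  3  3  4  4
 4  0  1  2  2  2  3  3  3  3  4  4
 4  0  1  2  2  2  3  3  3  3  4  4
 5  0  1  2  3  3  3  3  3  3  4  4
 4  0  1  2  3  3  3  3  3  3  4  4
 5  0  1  2  3  3  4  4  4  4  4  4
 5  0  1  2  3  3  4  4  4  4  5  5
dp[14][10] = 5. One LCS (by backtracking along matches): 3, 4, 5, 5, 5.

5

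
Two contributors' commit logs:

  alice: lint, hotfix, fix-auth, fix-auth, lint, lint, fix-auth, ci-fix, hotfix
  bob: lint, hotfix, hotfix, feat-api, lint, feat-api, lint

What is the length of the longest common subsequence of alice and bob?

Taking lint (alice #1, bob #1), then hotfix (alice #2, bob #3), then lint (alice #5, bob #5), then lint (alice #6, bob #7) gives a common subsequence of length 4. Since dp[9][7] = 4, nothing longer is possible.

4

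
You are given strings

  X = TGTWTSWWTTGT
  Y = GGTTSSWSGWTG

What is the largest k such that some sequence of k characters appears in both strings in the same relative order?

Pick G at X[2]=Y[2] → T at X[3]=Y[3] → T at X[5]=Y[4] → S at X[6]=Y[6] → W at X[7]=Y[7] → W at X[8]=Y[10] → T at X[10]=Y[11] → G at X[11]=Y[12]; all 8 characters appear in both, in order. The LCS DP gives dp[12][12] = 8, so this is optimal.

8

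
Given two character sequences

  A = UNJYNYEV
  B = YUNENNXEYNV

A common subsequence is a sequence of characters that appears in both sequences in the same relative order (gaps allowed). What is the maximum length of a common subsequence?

Let dp[i][j] be the LCS length of the first i characters of A and the first j characters of B. dp[i][j] = dp[i-1][j-1]+1 when the i-th and j-th characters match, else max(dp[i-1][j], dp[i][j-1]).
    ·  Y  U  N  E  N  N  X  E  Y  N  V
 ·  0  0  0  0  0  0  0  0  0  0  0  0
 U  0  0  1  1  1  1  1  1  1  1  1  1
 N  0  0  1  2  2  2  2  2  2  2  2  2
 J  0  0  1  2  2  2  2  2  2  2  2  2
 Y  0  1  1  2  2  2  2  2  2  3  3  3
 N  0  1  1  2  2  3  3  3  3  3  4  4
 Y  0  1  1  2  2  3  3  3  3  4  4  4
 E  0  1  1  2  3  3  3  3  4  4  4  4
 V  0  1  1  2  3  3  3  3  4  4  4  5
dp[8][11] = 5. One LCS (by backtracking along matches): UNYNV.

5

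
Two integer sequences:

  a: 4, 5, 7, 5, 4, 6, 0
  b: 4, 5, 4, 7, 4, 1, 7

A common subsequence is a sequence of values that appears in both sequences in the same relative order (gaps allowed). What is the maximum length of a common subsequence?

Taking 4 [1,1]; then 5 [2,2]; then 7 [3,4]; then 4 [5,5] gives a common subsequence of length 4. Since dp[7][7] = 4, nothing longer is possible.

4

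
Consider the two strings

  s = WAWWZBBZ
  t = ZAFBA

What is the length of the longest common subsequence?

Pick A [2,2], then B [6,4]; all 2 characters appear in both, in order. Since dp[8][5] = 2, nothing longer is possible.

2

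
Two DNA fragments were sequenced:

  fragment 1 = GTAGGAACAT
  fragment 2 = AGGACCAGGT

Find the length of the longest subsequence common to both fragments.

7

Taking A [3,1] → G [4,2] → G [5,3] → A [6,4] → C [8,6] → A [9,7] → T [10,10] gives a common subsequence of length 7. Since dp[10][10] = 7, nothing longer is possible.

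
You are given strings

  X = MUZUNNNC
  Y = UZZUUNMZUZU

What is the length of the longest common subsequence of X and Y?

One common subsequence of length 4: M (X #1, Y #7), then U (X #2, Y #9), then Z (X #3, Y #10), then U (X #4, Y #11). The LCS DP gives dp[8][11] = 4, so this is optimal.

4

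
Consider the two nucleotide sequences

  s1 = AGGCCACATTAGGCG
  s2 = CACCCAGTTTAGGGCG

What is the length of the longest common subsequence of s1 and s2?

12

One common subsequence of length 12: A (s1 #1, s2 #2), then C (s1 #4, s2 #3), then C (s1 #5, s2 #4), then C (s1 #7, s2 #5), then A (s1 #8, s2 #6), then T (s1 #9, s2 #9), then T (s1 #10, s2 #10), then A (s1 #11, s2 #11), then G (s1 #12, s2 #13), then G (s1 #13, s2 #14), then C (s1 #14, s2 #15), then G (s1 #15, s2 #16). The LCS DP gives dp[15][16] = 12, so this is optimal.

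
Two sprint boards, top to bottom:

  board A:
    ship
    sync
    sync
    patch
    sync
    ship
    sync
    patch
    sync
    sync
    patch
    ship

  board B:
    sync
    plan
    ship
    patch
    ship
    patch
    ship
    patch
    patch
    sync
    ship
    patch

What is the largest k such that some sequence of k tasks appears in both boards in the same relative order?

6

One common subsequence of length 6: ship at board A[1]=board B[5]; then patch at board A[4]=board B[6]; then ship at board A[6]=board B[7]; then patch at board A[8]=board B[9]; then sync at board A[9]=board B[10]; then patch at board A[11]=board B[12]. The LCS DP gives dp[12][12] = 6, so this is optimal.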